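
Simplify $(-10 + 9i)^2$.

(a + bi)^2 = a^2 - b^2 + 2abi
= (-10)^2 - 9^2 + 2*(-10)*9i
= 19 - 180i


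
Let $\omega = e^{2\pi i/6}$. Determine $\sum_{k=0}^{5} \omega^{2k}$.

Let ζ = ω^2 = e^(2πi·2/6). Since 6 ∤ 2, ζ ≠ 1.
Sum = Σ_{k=0}^{5} ζ^k = (ζ^6 - 1)/(ζ - 1) = (ω^{2·6} - 1)/(ζ - 1) = (1 - 1)/(ζ - 1) = 0


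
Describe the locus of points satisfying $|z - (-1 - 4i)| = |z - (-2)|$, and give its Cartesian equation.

|z - z1| = |z - z2| means z is equidistant from z1 and z2,
i.e. the perpendicular bisector of the segment from (-1, -4) to (-2, 0) (midpoint (-3/2, -2)).
With z = x + yi, square both sides:
(x - (-1))^2 + (y - (-4))^2 = (x - (-2))^2 + (y - 0)^2
The x^2 and y^2 terms cancel: -2x + 8y = 4 - 17 = -13
Simplify: 2x - 8y = 13
Locus: Perpendicular bisector of the segment from (-1, -4) to (-2, 0): the line 2x - 8y = 13


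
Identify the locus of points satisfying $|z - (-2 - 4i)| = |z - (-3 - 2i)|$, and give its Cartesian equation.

|z - z1| = |z - z2| means z is equidistant from z1 and z2,
i.e. the perpendicular bisector of the segment from (-2, -4) to (-3, -2) (midpoint (-5/2, -3)).
With z = x + yi, square both sides:
(x - (-2))^2 + (y - (-4))^2 = (x - (-3))^2 + (y - (-2))^2
The x^2 and y^2 terms cancel: -2x + 4y = 13 - 20 = -7
Simplify: 2x - 4y = 7
Locus: Perpendicular bisector of the segment from (-2, -4) to (-3, -2): the line 2x - 4y = 7


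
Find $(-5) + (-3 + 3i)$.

(-5 + (-3)) + (0 + 3)i = -8 + 3i


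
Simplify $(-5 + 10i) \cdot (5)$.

(a1*a2 - b1*b2) + (a1*b2 + b1*a2)i
= (-25 - 0) + (0 + 50)i
= -25 + 50i


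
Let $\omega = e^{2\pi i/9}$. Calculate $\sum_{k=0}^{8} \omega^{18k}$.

Since 9 divides 18, ω^18 = (ω^9)^2 = 1^2 = 1, so every term is 1.
Sum = 9 · 1 = 9


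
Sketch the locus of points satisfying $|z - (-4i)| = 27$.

|z - z0| = r describes a circle centered at z0 with radius r
Here z0 = -4i and r = 27
Locus: Circle centered at (0, -4) with radius 27


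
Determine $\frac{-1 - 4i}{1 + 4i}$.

Multiply numerator and denominator by conjugate (1 - 4i):
= (-1 - 4i)(1 - 4i) / (1^2 + 4^2)
= (-17) / 17
= -1


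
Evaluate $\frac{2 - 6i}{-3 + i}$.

Multiply numerator and denominator by conjugate (-3 - i):
= (2 - 6i)(-3 - i) / ((-3)^2 + 1^2)
= (-12 + 16i) / 10
Divide through by 2: (-6 + 8i) / 5
= -6/5 + (8/5)i


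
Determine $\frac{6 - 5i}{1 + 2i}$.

Multiply numerator and denominator by conjugate (1 - 2i):
= (6 - 5i)(1 - 2i) / (1^2 + 2^2)
= (-4 - 17i) / 5
= -4/5 - (17/5)i


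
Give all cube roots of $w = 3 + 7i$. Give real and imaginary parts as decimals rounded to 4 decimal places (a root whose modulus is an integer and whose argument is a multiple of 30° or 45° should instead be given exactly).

|w| = sqrt(58) ≈ 7.615773, arg(w) ≈ 66.801409°
Root modulus = sqrt(58)^(1/3) ≈ 1.967454
Root arguments: θ_k = (arg(w) + 360°k)/3 for k = 0, 1, ..., 2
Compute each root as (root modulus)(cos θ_k + i sin θ_k) using full-precision intermediates, then round to 4 decimal places.
Roots: 1.8207 + 0.7455i, -1.5560 + 1.2040i, -0.2647 - 1.9496i


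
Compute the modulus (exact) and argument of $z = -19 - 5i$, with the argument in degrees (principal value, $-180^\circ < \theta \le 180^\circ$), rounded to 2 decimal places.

|z| = sqrt((-19)^2 + (-5)^2) = sqrt(386)
arg(z) = arctan(b/a) = arctan(-5/-19) (quadrant-adjusted) = -165.26°


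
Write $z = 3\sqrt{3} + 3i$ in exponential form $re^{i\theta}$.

r = |z| = sqrt((3*sqrt(3))^2 + (3)^2) = sqrt(27 + 9) = sqrt(36) = 6
θ = arctan(b/a) = arctan(3/5.1962) (quadrant-adjusted) = 30° = π/6
z = 6e^(i*π/6)


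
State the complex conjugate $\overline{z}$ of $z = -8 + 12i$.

If z = a + bi, then conjugate(z) = a - bi
conjugate(-8 + 12i) = -8 - 12i


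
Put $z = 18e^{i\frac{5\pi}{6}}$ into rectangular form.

a = r cos θ = 18 * -sqrt(3)/2 = -9*sqrt(3)
b = r sin θ = 18 * 1/2 = 9
z = -9*sqrt(3) + 9i


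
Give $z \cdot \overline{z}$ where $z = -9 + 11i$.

z * conjugate(z) = |z|^2 = a^2 + b^2
= (-9)^2 + 11^2 = 202


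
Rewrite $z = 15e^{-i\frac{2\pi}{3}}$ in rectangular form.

a = r cos θ = 15 * -1/2 = -15/2
b = r sin θ = 15 * -sqrt(3)/2 = -15*sqrt(3)/2
z = -15/2 - (15*sqrt(3)/2)i


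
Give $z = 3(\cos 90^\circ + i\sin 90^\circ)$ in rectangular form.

a = r cos θ = 3 * 0 = 0
b = r sin θ = 3 * 1 = 3
z = 3i


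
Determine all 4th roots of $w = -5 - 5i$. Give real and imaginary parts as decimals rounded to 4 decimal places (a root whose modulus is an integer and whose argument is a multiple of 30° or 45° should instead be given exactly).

|w| = sqrt(50) ≈ 7.071068, arg(w) = 225°
Root modulus = sqrt(50)^(1/4) ≈ 1.630689
Root arguments: θ_k = (225° + 360°k)/4 for k = 0, 1, ..., 3
Compute each root as (root modulus)(cos θ_k + i sin θ_k) using full-precision intermediates, then round to 4 decimal places.
Roots: 0.9060 + 1.3559i, -1.3559 + 0.9060i, -0.9060 - 1.3559i, 1.3559 - 0.9060i


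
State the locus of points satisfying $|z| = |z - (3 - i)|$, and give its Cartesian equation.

|z - z1| = |z - z2| means z is equidistant from z1 and z2,
i.e. the perpendicular bisector of the segment from (0, 0) to (3, -1) (midpoint (3/2, -1/2)).
With z = x + yi, square both sides:
(x - 0)^2 + (y - 0)^2 = (x - 3)^2 + (y - (-1))^2
The x^2 and y^2 terms cancel: 6x + (-2)y = 10 - 0 = 10
Simplify: 3x - y = 5
Locus: Perpendicular bisector of the segment from (0, 0) to (3, -1): the line 3x - y = 5


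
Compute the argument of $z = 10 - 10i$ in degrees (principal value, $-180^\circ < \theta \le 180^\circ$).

θ = arctan(b/a) = arctan(-10/10) (quadrant-adjusted) = -45°


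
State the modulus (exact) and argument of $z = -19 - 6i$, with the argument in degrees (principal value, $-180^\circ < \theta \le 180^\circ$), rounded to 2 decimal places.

|z| = sqrt((-19)^2 + (-6)^2) = sqrt(397)
arg(z) = arctan(b/a) = arctan(-6/-19) (quadrant-adjusted) = -162.47°


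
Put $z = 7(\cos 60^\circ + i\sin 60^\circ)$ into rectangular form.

a = r cos θ = 7 * 1/2 = 7/2
b = r sin θ = 7 * sqrt(3)/2 = 7*sqrt(3)/2
z = 7/2 + (7*sqrt(3)/2)i


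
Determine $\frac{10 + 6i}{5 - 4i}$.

Multiply numerator and denominator by conjugate (5 + 4i):
= (10 + 6i)(5 + 4i) / (5^2 + (-4)^2)
= (26 + 70i) / 41
= 26/41 + (70/41)i


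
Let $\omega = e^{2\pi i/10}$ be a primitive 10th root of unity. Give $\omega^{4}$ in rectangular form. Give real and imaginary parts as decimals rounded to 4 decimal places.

ω^4 = e^(2πi·4/10) = e^(i·4π/5)
= cos(4π/5) + i sin(4π/5)
= -0.8090 + 0.5878i


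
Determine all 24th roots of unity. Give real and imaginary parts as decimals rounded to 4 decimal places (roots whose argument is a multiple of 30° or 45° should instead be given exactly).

ω_k = e^(2πik/24) = cos(2πk/24) + i sin(2πk/24) for k = 0, 1, ..., 23
Roots: 1, 0.9659 + 0.2588i, sqrt(3)/2 + (1/2)i, sqrt(2)/2 + (sqrt(2)/2)i, 1/2 + (sqrt(3)/2)i, 0.2588 + 0.9659i, i, -0.2588 + 0.9659i, -1/2 + (sqrt(3)/2)i, -sqrt(2)/2 + (sqrt(2)/2)i, -sqrt(3)/2 + (1/2)i, -0.9659 + 0.2588i, -1, -0.9659 - 0.2588i, -sqrt(3)/2 - (1/2)i, -sqrt(2)/2 - (sqrt(2)/2)i, -1/2 - (sqrt(3)/2)i, -0.2588 - 0.9659i, -i, 0.2588 - 0.9659i, 1/2 - (sqrt(3)/2)i, sqrt(2)/2 - (sqrt(2)/2)i, sqrt(3)/2 - (1/2)i, 0.9659 - 0.2588i


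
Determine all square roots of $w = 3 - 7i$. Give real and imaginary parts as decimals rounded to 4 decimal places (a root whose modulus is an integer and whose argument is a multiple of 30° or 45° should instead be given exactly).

|w| = sqrt(58) ≈ 7.615773, arg(w) ≈ 293.198591°
Root modulus = sqrt(58)^(1/2) ≈ 2.759669
Root arguments: θ_k = (arg(w) + 360°k)/2 for k = 0, 1, ..., 1
Compute each root as (root modulus)(cos θ_k + i sin θ_k) using full-precision intermediates, then round to 4 decimal places.
Roots: -2.3039 + 1.5192i, 2.3039 - 1.5192i


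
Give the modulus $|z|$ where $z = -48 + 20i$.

|z| = sqrt(a^2 + b^2) = sqrt((-48)^2 + 20^2) = sqrt(2704) = 52


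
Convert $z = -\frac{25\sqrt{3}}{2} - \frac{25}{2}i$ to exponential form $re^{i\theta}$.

r = |z| = sqrt((-25*sqrt(3)/2)^2 + (-25/2)^2) = sqrt(1875/4 + 625/4) = sqrt(625) = 25
θ = arctan(b/a) = arctan(-12.5/-21.6506) (quadrant-adjusted) = -150° = -5π/6
z = 25e^(-i*5π/6)


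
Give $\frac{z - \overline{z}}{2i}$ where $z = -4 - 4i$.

z - conjugate(z) = 2bi
(z - conjugate(z))/(2i) = 2bi/(2i) = b = -4


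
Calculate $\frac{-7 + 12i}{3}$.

Divisor is real, so divide each part by 3:
= -7/3 + 4i


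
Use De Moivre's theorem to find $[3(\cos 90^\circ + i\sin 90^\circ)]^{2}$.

By De Moivre: z^n = r^n(cos(nθ) + i sin(nθ))
= 3^2(cos(2*90°) + i sin(2*90°))
= 9(cos 180° + i sin 180°)
= -9


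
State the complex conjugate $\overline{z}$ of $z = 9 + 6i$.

If z = a + bi, then conjugate(z) = a - bi
conjugate(9 + 6i) = 9 - 6i


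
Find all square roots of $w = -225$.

|w| = 225, arg(w) = 180°
Root modulus = 225^(1/2) = 15
Root arguments: θ_k = (180° + 360°k)/2 for k = 0, 1, ..., 1
Roots: 15i, -15i


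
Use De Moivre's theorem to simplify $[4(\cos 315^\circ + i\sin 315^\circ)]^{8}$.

By De Moivre: z^n = r^n(cos(nθ) + i sin(nθ))
= 4^8(cos(8*315°) + i sin(8*315°))
= 65536(cos 0° + i sin 0°)
= 65536


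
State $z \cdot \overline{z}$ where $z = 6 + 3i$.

z * conjugate(z) = |z|^2 = a^2 + b^2
= 6^2 + 3^2 = 45


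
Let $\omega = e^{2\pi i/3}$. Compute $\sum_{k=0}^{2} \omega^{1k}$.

Let ζ = ω^1 = e^(2πi·1/3). Since 3 ∤ 1, ζ ≠ 1.
Sum = Σ_{k=0}^{2} ζ^k = (ζ^3 - 1)/(ζ - 1) = (ω^{1·3} - 1)/(ζ - 1) = (1 - 1)/(ζ - 1) = 0


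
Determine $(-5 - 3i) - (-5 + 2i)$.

(-5 - (-5)) + (-3 - 2)i = -5i


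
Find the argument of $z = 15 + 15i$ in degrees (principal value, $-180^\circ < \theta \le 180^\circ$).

θ = arctan(b/a) = arctan(15/15) (quadrant-adjusted) = 45°


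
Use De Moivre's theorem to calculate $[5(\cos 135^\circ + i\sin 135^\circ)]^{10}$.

By De Moivre: z^n = r^n(cos(nθ) + i sin(nθ))
= 5^10(cos(10*135°) + i sin(10*135°))
= 9765625(cos 270° + i sin 270°)
= -9765625i


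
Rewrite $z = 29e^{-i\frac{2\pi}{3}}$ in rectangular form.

a = r cos θ = 29 * -1/2 = -29/2
b = r sin θ = 29 * -sqrt(3)/2 = -29*sqrt(3)/2
z = -29/2 - (29*sqrt(3)/2)i


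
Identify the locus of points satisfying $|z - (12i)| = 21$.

|z - z0| = r describes a circle centered at z0 with radius r
Here z0 = 12i and r = 21
Locus: Circle centered at (0, 12) with radius 21


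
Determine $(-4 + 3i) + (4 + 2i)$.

(-4 + 4) + (3 + 2)i = 5i


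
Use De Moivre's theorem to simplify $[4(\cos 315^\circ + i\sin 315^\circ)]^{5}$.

By De Moivre: z^n = r^n(cos(nθ) + i sin(nθ))
= 4^5(cos(5*315°) + i sin(5*315°))
= 1024(cos 135° + i sin 135°)
= -512*sqrt(2) + 512*sqrt(2)i


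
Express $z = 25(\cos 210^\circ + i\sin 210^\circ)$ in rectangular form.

a = r cos θ = 25 * -sqrt(3)/2 = -25*sqrt(3)/2
b = r sin θ = 25 * -1/2 = -25/2
z = -25*sqrt(3)/2 - (25/2)i


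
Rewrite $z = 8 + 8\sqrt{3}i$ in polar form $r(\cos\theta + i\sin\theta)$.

r = |z| = sqrt(a^2 + b^2) = sqrt((8)^2 + (8*sqrt(3))^2) = sqrt(64 + 192) = sqrt(256) = 16
θ = arctan(b/a) = arctan(13.8564/8) (quadrant-adjusted) = 60°
z = 16(cos 60° + i sin 60°)


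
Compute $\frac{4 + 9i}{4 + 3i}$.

Multiply numerator and denominator by conjugate (4 - 3i):
= (4 + 9i)(4 - 3i) / (4^2 + 3^2)
= (43 + 24i) / 25
= 43/25 + (24/25)i


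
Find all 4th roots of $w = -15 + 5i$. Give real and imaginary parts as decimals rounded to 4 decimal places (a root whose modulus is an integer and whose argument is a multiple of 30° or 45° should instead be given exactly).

|w| = sqrt(250) ≈ 15.811388, arg(w) ≈ 161.565051°
Root modulus = sqrt(250)^(1/4) ≈ 1.994080
Root arguments: θ_k = (arg(w) + 360°k)/4 for k = 0, 1, ..., 3
Compute each root as (root modulus)(cos θ_k + i sin θ_k) using full-precision intermediates, then round to 4 decimal places.
Roots: 1.5188 + 1.2922i, -1.2922 + 1.5188i, -1.5188 - 1.2922i, 1.2922 - 1.5188i


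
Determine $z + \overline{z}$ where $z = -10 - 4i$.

z + conjugate(z) = (a + bi) + (a - bi) = 2a
= 2 * (-10) = -20


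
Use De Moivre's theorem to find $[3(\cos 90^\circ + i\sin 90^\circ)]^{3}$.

By De Moivre: z^n = r^n(cos(nθ) + i sin(nθ))
= 3^3(cos(3*90°) + i sin(3*90°))
= 27(cos 270° + i sin 270°)
= -27i


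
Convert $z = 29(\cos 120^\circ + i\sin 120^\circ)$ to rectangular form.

a = r cos θ = 29 * -1/2 = -29/2
b = r sin θ = 29 * sqrt(3)/2 = 29*sqrt(3)/2
z = -29/2 + (29*sqrt(3)/2)i


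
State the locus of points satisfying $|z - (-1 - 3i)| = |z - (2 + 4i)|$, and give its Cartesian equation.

|z - z1| = |z - z2| means z is equidistant from z1 and z2,
i.e. the perpendicular bisector of the segment from (-1, -3) to (2, 4) (midpoint (1/2, 1/2)).
With z = x + yi, square both sides:
(x - (-1))^2 + (y - (-3))^2 = (x - 2)^2 + (y - 4)^2
The x^2 and y^2 terms cancel: 6x + 14y = 20 - 10 = 10
Simplify: 3x + 7y = 5
Locus: Perpendicular bisector of the segment from (-1, -3) to (2, 4): the line 3x + 7y = 5


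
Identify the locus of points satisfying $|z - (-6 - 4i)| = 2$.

|z - z0| = r describes a circle centered at z0 with radius r
Here z0 = -6 - 4i and r = 2
Locus: Circle centered at (-6, -4) with radius 2


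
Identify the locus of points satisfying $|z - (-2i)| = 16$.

|z - z0| = r describes a circle centered at z0 with radius r
Here z0 = -2i and r = 16
Locus: Circle centered at (0, -2) with radius 16


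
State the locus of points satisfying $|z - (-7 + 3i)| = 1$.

|z - z0| = r describes a circle centered at z0 with radius r
Here z0 = -7 + 3i and r = 1
Locus: Circle centered at (-7, 3) with radius 1


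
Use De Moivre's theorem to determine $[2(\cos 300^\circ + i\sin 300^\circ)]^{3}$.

By De Moivre: z^n = r^n(cos(nθ) + i sin(nθ))
= 2^3(cos(3*300°) + i sin(3*300°))
= 8(cos 180° + i sin 180°)
= -8


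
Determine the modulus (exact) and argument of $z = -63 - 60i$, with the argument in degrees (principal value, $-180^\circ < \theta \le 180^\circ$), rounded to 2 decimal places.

|z| = sqrt((-63)^2 + (-60)^2) = 87
arg(z) = arctan(b/a) = arctan(-60/-63) (quadrant-adjusted) = -136.40°


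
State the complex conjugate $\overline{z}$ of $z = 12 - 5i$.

If z = a + bi, then conjugate(z) = a - bi
conjugate(12 - 5i) = 12 + 5i


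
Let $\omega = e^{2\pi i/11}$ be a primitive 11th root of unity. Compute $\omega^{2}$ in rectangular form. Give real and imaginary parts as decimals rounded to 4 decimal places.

ω^2 = e^(2πi·2/11) = e^(i·4π/11)
= cos(4π/11) + i sin(4π/11)
= 0.4154 + 0.9096i


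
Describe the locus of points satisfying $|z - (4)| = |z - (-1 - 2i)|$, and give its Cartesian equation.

|z - z1| = |z - z2| means z is equidistant from z1 and z2,
i.e. the perpendicular bisector of the segment from (4, 0) to (-1, -2) (midpoint (3/2, -1)).
With z = x + yi, square both sides:
(x - 4)^2 + (y - 0)^2 = (x - (-1))^2 + (y - (-2))^2
The x^2 and y^2 terms cancel: -10x + (-4)y = 5 - 16 = -11
Simplify: 10x + 4y = 11
Locus: Perpendicular bisector of the segment from (4, 0) to (-1, -2): the line 10x + 4y = 11


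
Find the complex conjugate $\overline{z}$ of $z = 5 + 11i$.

If z = a + bi, then conjugate(z) = a - bi
conjugate(5 + 11i) = 5 - 11i


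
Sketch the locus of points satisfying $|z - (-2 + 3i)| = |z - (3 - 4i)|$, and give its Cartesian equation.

|z - z1| = |z - z2| means z is equidistant from z1 and z2,
i.e. the perpendicular bisector of the segment from (-2, 3) to (3, -4) (midpoint (1/2, -1/2)).
With z = x + yi, square both sides:
(x - (-2))^2 + (y - 3)^2 = (x - 3)^2 + (y - (-4))^2
The x^2 and y^2 terms cancel: 10x + (-14)y = 25 - 13 = 12
Simplify: 5x - 7y = 6
Locus: Perpendicular bisector of the segment from (-2, 3) to (3, -4): the line 5x - 7y = 6


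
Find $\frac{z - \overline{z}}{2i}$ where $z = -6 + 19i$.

z - conjugate(z) = 2bi
(z - conjugate(z))/(2i) = 2bi/(2i) = b = 19


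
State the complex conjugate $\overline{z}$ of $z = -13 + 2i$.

If z = a + bi, then conjugate(z) = a - bi
conjugate(-13 + 2i) = -13 - 2i


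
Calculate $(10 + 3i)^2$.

(a + bi)^2 = a^2 - b^2 + 2abi
= 10^2 - 3^2 + 2*10*3i
= 91 + 60i


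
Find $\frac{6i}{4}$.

Divisor is real, so divide each part by 4:
= 0 + (3/2)i


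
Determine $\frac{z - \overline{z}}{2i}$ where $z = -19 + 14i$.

z - conjugate(z) = 2bi
(z - conjugate(z))/(2i) = 2bi/(2i) = b = 14


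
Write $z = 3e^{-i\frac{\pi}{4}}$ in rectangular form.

a = r cos θ = 3 * sqrt(2)/2 = 3*sqrt(2)/2
b = r sin θ = 3 * -sqrt(2)/2 = -3*sqrt(2)/2
z = 3*sqrt(2)/2 - (3*sqrt(2)/2)i


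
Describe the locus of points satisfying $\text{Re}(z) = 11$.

Re(z) = x where z = x + yi; the equation x = 11 is satisfied by all points with that x-coordinate
Locus: Vertical line x = 11


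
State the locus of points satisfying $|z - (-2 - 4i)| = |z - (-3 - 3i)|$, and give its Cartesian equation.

|z - z1| = |z - z2| means z is equidistant from z1 and z2,
i.e. the perpendicular bisector of the segment from (-2, -4) to (-3, -3) (midpoint (-5/2, -7/2)).
With z = x + yi, square both sides:
(x - (-2))^2 + (y - (-4))^2 = (x - (-3))^2 + (y - (-3))^2
The x^2 and y^2 terms cancel: -2x + 2y = 18 - 20 = -2
Simplify: x - y = 1
Locus: Perpendicular bisector of the segment from (-2, -4) to (-3, -3): the line x - y = 1


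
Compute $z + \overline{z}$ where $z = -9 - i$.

z + conjugate(z) = (a + bi) + (a - bi) = 2a
= 2 * (-9) = -18


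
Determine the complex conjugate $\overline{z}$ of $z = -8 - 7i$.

If z = a + bi, then conjugate(z) = a - bi
conjugate(-8 - 7i) = -8 + 7i


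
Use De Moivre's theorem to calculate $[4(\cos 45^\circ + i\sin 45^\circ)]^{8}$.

By De Moivre: z^n = r^n(cos(nθ) + i sin(nθ))
= 4^8(cos(8*45°) + i sin(8*45°))
= 65536(cos 0° + i sin 0°)
= 65536


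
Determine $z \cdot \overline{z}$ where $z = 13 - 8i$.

z * conjugate(z) = |z|^2 = a^2 + b^2
= 13^2 + (-8)^2 = 233


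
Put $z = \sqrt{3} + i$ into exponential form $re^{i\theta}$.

r = |z| = sqrt((sqrt(3))^2 + (1)^2) = sqrt(3 + 1) = sqrt(4) = 2
θ = arctan(b/a) = arctan(1/1.7321) (quadrant-adjusted) = 30° = π/6
z = 2e^(i*π/6)


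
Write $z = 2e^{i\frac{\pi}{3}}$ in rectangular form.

a = r cos θ = 2 * 1/2 = 1
b = r sin θ = 2 * sqrt(3)/2 = sqrt(3)
z = 1 + sqrt(3)i


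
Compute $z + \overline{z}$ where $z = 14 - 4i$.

z + conjugate(z) = (a + bi) + (a - bi) = 2a
= 2 * 14 = 28


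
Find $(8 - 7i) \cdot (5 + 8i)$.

(a1*a2 - b1*b2) + (a1*b2 + b1*a2)i
= (40 - (-56)) + (64 + (-35))i
= 96 + 29i


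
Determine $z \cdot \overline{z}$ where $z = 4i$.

z * conjugate(z) = |z|^2 = a^2 + b^2
= 0^2 + 4^2 = 16


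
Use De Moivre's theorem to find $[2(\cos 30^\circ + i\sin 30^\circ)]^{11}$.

By De Moivre: z^n = r^n(cos(nθ) + i sin(nθ))
= 2^11(cos(11*30°) + i sin(11*30°))
= 2048(cos 330° + i sin 330°)
= 1024*sqrt(3) - 1024i


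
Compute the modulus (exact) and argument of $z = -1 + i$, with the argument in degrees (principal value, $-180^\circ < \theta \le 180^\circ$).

|z| = sqrt((-1)^2 + 1^2) = sqrt(2)
arg(z) = arctan(b/a) = arctan(1/-1) (quadrant-adjusted) = 135°


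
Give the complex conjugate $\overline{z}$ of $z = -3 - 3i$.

If z = a + bi, then conjugate(z) = a - bi
conjugate(-3 - 3i) = -3 + 3i


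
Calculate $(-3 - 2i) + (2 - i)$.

(-3 + 2) + (-2 + (-1))i = -1 - 3i


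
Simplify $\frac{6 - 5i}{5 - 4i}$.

Multiply numerator and denominator by conjugate (5 + 4i):
= (6 - 5i)(5 + 4i) / (5^2 + (-4)^2)
= (50 - i) / 41
= 50/41 - (1/41)i


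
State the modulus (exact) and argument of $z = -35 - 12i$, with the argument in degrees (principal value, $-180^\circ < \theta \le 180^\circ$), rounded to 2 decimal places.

|z| = sqrt((-35)^2 + (-12)^2) = 37
arg(z) = arctan(b/a) = arctan(-12/-35) (quadrant-adjusted) = -161.08°


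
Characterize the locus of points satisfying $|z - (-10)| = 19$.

|z - z0| = r describes a circle centered at z0 with radius r
Here z0 = -10 and r = 19
Locus: Circle centered at (-10, 0) with radius 19


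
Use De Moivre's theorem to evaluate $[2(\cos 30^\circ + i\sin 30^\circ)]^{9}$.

By De Moivre: z^n = r^n(cos(nθ) + i sin(nθ))
= 2^9(cos(9*30°) + i sin(9*30°))
= 512(cos 270° + i sin 270°)
= -512i


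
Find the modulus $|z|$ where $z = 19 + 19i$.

|z| = sqrt(a^2 + b^2) = sqrt(19^2 + 19^2) = sqrt(722) = sqrt(722)


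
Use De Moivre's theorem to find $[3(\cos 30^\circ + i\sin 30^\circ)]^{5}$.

By De Moivre: z^n = r^n(cos(nθ) + i sin(nθ))
= 3^5(cos(5*30°) + i sin(5*30°))
= 243(cos 150° + i sin 150°)
= -243*sqrt(3)/2 + (243/2)i


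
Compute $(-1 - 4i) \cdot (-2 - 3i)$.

(a1*a2 - b1*b2) + (a1*b2 + b1*a2)i
= (2 - 12) + (3 + 8)i
= -10 + 11i


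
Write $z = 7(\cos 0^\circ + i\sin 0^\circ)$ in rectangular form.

a = r cos θ = 7 * 1 = 7
b = r sin θ = 7 * 0 = 0
z = 7


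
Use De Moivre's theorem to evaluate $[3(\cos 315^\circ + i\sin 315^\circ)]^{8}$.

By De Moivre: z^n = r^n(cos(nθ) + i sin(nθ))
= 3^8(cos(8*315°) + i sin(8*315°))
= 6561(cos 0° + i sin 0°)
= 6561


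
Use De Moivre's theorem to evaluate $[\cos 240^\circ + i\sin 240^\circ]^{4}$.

By De Moivre: z^n = r^n(cos(nθ) + i sin(nθ))
= 1^4(cos(4*240°) + i sin(4*240°))
= 1(cos 240° + i sin 240°)
= -1/2 - (sqrt(3)/2)i


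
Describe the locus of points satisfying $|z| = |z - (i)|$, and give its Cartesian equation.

|z - z1| = |z - z2| means z is equidistant from z1 and z2,
i.e. the perpendicular bisector of the segment from (0, 0) to (0, 1) (midpoint (0, 1/2)).
With z = x + yi, square both sides:
(x - 0)^2 + (y - 0)^2 = (x - 0)^2 + (y - 1)^2
The x^2 and y^2 terms cancel: 0x + 2y = 1 - 0 = 1
Simplify: y = 1/2
Locus: Perpendicular bisector of the segment from (0, 0) to (0, 1): the line y = 1/2


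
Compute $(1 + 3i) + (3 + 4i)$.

(1 + 3) + (3 + 4)i = 4 + 7i


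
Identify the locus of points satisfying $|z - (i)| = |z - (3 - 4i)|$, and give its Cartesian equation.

|z - z1| = |z - z2| means z is equidistant from z1 and z2,
i.e. the perpendicular bisector of the segment from (0, 1) to (3, -4) (midpoint (3/2, -3/2)).
With z = x + yi, square both sides:
(x - 0)^2 + (y - 1)^2 = (x - 3)^2 + (y - (-4))^2
The x^2 and y^2 terms cancel: 6x + (-10)y = 25 - 1 = 24
Simplify: 3x - 5y = 12
Locus: Perpendicular bisector of the segment from (0, 1) to (3, -4): the line 3x - 5y = 12


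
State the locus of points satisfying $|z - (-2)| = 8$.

|z - z0| = r describes a circle centered at z0 with radius r
Here z0 = -2 and r = 8
Locus: Circle centered at (-2, 0) with radius 8


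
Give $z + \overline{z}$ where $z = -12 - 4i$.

z + conjugate(z) = (a + bi) + (a - bi) = 2a
= 2 * (-12) = -24


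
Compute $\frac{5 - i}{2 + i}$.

Multiply numerator and denominator by conjugate (2 - i):
= (5 - i)(2 - i) / (2^2 + 1^2)
= (9 - 7i) / 5
= 9/5 - (7/5)i


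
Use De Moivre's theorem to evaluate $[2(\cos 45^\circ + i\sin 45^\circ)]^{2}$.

By De Moivre: z^n = r^n(cos(nθ) + i sin(nθ))
= 2^2(cos(2*45°) + i sin(2*45°))
= 4(cos 90° + i sin 90°)
= 4i


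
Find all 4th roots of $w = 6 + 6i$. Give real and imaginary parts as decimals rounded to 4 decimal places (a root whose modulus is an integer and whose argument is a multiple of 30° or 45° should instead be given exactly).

|w| = sqrt(72) ≈ 8.485281, arg(w) = 45°
Root modulus = sqrt(72)^(1/4) ≈ 1.706737
Root arguments: θ_k = (45° + 360°k)/4 for k = 0, 1, ..., 3
Compute each root as (root modulus)(cos θ_k + i sin θ_k) using full-precision intermediates, then round to 4 decimal places.
Roots: 1.6739 + 0.3330i, -0.3330 + 1.6739i, -1.6739 - 0.3330i, 0.3330 - 1.6739i


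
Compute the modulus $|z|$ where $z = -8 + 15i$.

|z| = sqrt(a^2 + b^2) = sqrt((-8)^2 + 15^2) = sqrt(289) = 17


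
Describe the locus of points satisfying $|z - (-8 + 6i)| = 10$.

|z - z0| = r describes a circle centered at z0 with radius r
Here z0 = -8 + 6i and r = 10
Locus: Circle centered at (-8, 6) with radius 10


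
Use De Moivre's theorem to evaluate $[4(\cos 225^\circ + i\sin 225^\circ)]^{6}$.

By De Moivre: z^n = r^n(cos(nθ) + i sin(nθ))
= 4^6(cos(6*225°) + i sin(6*225°))
= 4096(cos 270° + i sin 270°)
= -4096i


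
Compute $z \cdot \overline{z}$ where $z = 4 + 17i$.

z * conjugate(z) = |z|^2 = a^2 + b^2
= 4^2 + 17^2 = 305


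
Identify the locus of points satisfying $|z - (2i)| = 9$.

|z - z0| = r describes a circle centered at z0 with radius r
Here z0 = 2i and r = 9
Locus: Circle centered at (0, 2) with radius 9


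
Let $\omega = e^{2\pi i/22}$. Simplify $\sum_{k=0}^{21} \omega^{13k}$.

Let ζ = ω^13 = e^(2πi·13/22). Since 22 ∤ 13, ζ ≠ 1.
Sum = Σ_{k=0}^{21} ζ^k = (ζ^22 - 1)/(ζ - 1) = (ω^{13·22} - 1)/(ζ - 1) = (1 - 1)/(ζ - 1) = 0


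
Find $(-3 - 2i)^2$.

(a + bi)^2 = a^2 - b^2 + 2abi
= (-3)^2 - (-2)^2 + 2*(-3)*(-2)i
= 5 + 12i


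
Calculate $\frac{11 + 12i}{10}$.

Divisor is real, so divide each part by 10:
= 11/10 + (6/5)i


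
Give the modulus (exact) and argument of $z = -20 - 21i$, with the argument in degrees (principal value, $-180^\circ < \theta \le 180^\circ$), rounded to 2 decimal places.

|z| = sqrt((-20)^2 + (-21)^2) = 29
arg(z) = arctan(b/a) = arctan(-21/-20) (quadrant-adjusted) = -133.60°


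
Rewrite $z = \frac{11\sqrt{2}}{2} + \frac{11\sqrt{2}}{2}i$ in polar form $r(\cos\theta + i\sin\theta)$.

r = |z| = sqrt(a^2 + b^2) = sqrt((11*sqrt(2)/2)^2 + (11*sqrt(2)/2)^2) = sqrt(121/2 + 121/2) = sqrt(121) = 11
θ = arctan(b/a) = arctan(7.7782/7.7782) (quadrant-adjusted) = 45°
z = 11(cos 45° + i sin 45°)


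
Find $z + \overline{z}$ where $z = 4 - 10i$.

z + conjugate(z) = (a + bi) + (a - bi) = 2a
= 2 * 4 = 8


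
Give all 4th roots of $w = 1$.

|w| = 1, arg(w) = 0°
Root modulus = 1^(1/4) = 1
Root arguments: θ_k = (0° + 360°k)/4 for k = 0, 1, ..., 3
Roots: 1, i, -1, -i


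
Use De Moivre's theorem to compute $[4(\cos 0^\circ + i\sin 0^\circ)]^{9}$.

By De Moivre: z^n = r^n(cos(nθ) + i sin(nθ))
= 4^9(cos(9*0°) + i sin(9*0°))
= 262144(cos 0° + i sin 0°)
= 262144


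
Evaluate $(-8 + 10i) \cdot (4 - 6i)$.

(a1*a2 - b1*b2) + (a1*b2 + b1*a2)i
= (-32 - (-60)) + (48 + 40)i
= 28 + 88i


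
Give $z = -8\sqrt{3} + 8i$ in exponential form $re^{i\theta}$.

r = |z| = sqrt((-8*sqrt(3))^2 + (8)^2) = sqrt(192 + 64) = sqrt(256) = 16
θ = arctan(b/a) = arctan(8/-13.8564) (quadrant-adjusted) = 150° = 5π/6
z = 16e^(i*5π/6)


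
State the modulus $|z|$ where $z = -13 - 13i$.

|z| = sqrt(a^2 + b^2) = sqrt((-13)^2 + (-13)^2) = sqrt(338) = sqrt(338)


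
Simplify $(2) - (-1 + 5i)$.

(2 - (-1)) + (0 - 5)i = 3 - 5i


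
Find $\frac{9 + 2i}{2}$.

Divisor is real, so divide each part by 2:
= 9/2 + i


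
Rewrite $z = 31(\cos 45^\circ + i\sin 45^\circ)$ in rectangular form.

a = r cos θ = 31 * sqrt(2)/2 = 31*sqrt(2)/2
b = r sin θ = 31 * sqrt(2)/2 = 31*sqrt(2)/2
z = 31*sqrt(2)/2 + (31*sqrt(2)/2)i


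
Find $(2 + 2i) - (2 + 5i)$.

(2 - 2) + (2 - 5)i = -3i


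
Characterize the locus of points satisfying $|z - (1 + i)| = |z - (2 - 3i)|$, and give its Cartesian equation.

|z - z1| = |z - z2| means z is equidistant from z1 and z2,
i.e. the perpendicular bisector of the segment from (1, 1) to (2, -3) (midpoint (3/2, -1)).
With z = x + yi, square both sides:
(x - 1)^2 + (y - 1)^2 = (x - 2)^2 + (y - (-3))^2
The x^2 and y^2 terms cancel: 2x + (-8)y = 13 - 2 = 11
Simplify: 2x - 8y = 11
Locus: Perpendicular bisector of the segment from (1, 1) to (2, -3): the line 2x - 8y = 11


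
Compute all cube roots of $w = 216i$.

|w| = 216, arg(w) = 90°
Root modulus = 216^(1/3) = 6
Root arguments: θ_k = (90° + 360°k)/3 for k = 0, 1, ..., 2
Roots: 3*sqrt(3) + 3i, -3*sqrt(3) + 3i, -6i


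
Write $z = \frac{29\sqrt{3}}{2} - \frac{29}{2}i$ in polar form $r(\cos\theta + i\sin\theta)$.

r = |z| = sqrt(a^2 + b^2) = sqrt((29*sqrt(3)/2)^2 + (-29/2)^2) = sqrt(2523/4 + 841/4) = sqrt(841) = 29
θ = arctan(b/a) = arctan(-14.5/25.1147) (quadrant-adjusted) = 330°
z = 29(cos 330° + i sin 330°)


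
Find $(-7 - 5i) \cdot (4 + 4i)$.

(a1*a2 - b1*b2) + (a1*b2 + b1*a2)i
= (-28 - (-20)) + (-28 + (-20))i
= -8 - 48i


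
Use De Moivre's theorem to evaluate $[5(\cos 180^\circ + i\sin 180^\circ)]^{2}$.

By De Moivre: z^n = r^n(cos(nθ) + i sin(nθ))
= 5^2(cos(2*180°) + i sin(2*180°))
= 25(cos 0° + i sin 0°)
= 25


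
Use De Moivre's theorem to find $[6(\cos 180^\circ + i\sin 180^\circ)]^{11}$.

By De Moivre: z^n = r^n(cos(nθ) + i sin(nθ))
= 6^11(cos(11*180°) + i sin(11*180°))
= 362797056(cos 180° + i sin 180°)
= -362797056


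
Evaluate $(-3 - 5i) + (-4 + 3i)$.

(-3 + (-4)) + (-5 + 3)i = -7 - 2i


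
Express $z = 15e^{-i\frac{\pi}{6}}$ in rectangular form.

a = r cos θ = 15 * sqrt(3)/2 = 15*sqrt(3)/2
b = r sin θ = 15 * -1/2 = -15/2
z = 15*sqrt(3)/2 - (15/2)i


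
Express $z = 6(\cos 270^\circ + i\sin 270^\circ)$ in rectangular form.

a = r cos θ = 6 * 0 = 0
b = r sin θ = 6 * -1 = -6
z = -6i


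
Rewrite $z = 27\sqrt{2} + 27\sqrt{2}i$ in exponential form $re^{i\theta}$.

r = |z| = sqrt((27*sqrt(2))^2 + (27*sqrt(2))^2) = sqrt(1458 + 1458) = sqrt(2916) = 54
θ = arctan(b/a) = arctan(38.1838/38.1838) (quadrant-adjusted) = 45° = π/4
z = 54e^(i*π/4)


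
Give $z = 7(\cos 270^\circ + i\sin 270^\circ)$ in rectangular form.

a = r cos θ = 7 * 0 = 0
b = r sin θ = 7 * -1 = -7
z = -7i


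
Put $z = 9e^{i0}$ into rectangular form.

a = r cos θ = 9 * 1 = 9
b = r sin θ = 9 * 0 = 0
z = 9


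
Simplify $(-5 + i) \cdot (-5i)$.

(a1*a2 - b1*b2) + (a1*b2 + b1*a2)i
= (0 - (-5)) + (25 + 0)i
= 5 + 25i


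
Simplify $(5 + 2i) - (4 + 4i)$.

(5 - 4) + (2 - 4)i = 1 - 2i


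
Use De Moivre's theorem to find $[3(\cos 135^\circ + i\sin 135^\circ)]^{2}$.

By De Moivre: z^n = r^n(cos(nθ) + i sin(nθ))
= 3^2(cos(2*135°) + i sin(2*135°))
= 9(cos 270° + i sin 270°)
= -9i


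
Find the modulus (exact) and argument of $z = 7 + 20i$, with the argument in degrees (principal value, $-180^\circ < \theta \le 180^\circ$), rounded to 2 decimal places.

|z| = sqrt(7^2 + 20^2) = sqrt(449)
arg(z) = arctan(b/a) = arctan(20/7) (quadrant-adjusted) = 70.71°


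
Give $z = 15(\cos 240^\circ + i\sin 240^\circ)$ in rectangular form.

a = r cos θ = 15 * -1/2 = -15/2
b = r sin θ = 15 * -sqrt(3)/2 = -15*sqrt(3)/2
z = -15/2 - (15*sqrt(3)/2)i


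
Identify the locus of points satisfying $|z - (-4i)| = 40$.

|z - z0| = r describes a circle centered at z0 with radius r
Here z0 = -4i and r = 40
Locus: Circle centered at (0, -4) with radius 40


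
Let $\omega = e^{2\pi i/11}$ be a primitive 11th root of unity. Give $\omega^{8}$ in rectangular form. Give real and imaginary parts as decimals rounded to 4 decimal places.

ω^8 = e^(2πi·8/11) = e^(i·16π/11)
= cos(16π/11) + i sin(16π/11)
= -0.1423 - 0.9898i


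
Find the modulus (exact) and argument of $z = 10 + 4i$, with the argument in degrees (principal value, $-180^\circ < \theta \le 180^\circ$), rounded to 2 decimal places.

|z| = sqrt(10^2 + 4^2) = sqrt(116)
arg(z) = arctan(b/a) = arctan(4/10) (quadrant-adjusted) = 21.80°


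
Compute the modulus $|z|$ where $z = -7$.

|z| = sqrt(a^2 + b^2) = sqrt((-7)^2 + 0^2) = sqrt(49) = 7


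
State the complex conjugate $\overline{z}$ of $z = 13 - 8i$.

If z = a + bi, then conjugate(z) = a - bi
conjugate(13 - 8i) = 13 + 8i


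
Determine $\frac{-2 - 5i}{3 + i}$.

Multiply numerator and denominator by conjugate (3 - i):
= (-2 - 5i)(3 - i) / (3^2 + 1^2)
= (-11 - 13i) / 10
= -11/10 - (13/10)i


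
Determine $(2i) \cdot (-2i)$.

(a1*a2 - b1*b2) + (a1*b2 + b1*a2)i
= (0 - (-4)) + (0 + 0)i
= 4


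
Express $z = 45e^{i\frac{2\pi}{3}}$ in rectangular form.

a = r cos θ = 45 * -1/2 = -45/2
b = r sin θ = 45 * sqrt(3)/2 = 45*sqrt(3)/2
z = -45/2 + (45*sqrt(3)/2)i


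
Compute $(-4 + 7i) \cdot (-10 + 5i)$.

(a1*a2 - b1*b2) + (a1*b2 + b1*a2)i
= (40 - 35) + (-20 + (-70))i
= 5 - 90i


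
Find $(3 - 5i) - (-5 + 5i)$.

(3 - (-5)) + (-5 - 5)i = 8 - 10i


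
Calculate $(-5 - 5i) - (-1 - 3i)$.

(-5 - (-1)) + (-5 - (-3))i = -4 - 2i


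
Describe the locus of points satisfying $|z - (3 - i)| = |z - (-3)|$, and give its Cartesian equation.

|z - z1| = |z - z2| means z is equidistant from z1 and z2,
i.e. the perpendicular bisector of the segment from (3, -1) to (-3, 0) (midpoint (0, -1/2)).
With z = x + yi, square both sides:
(x - 3)^2 + (y - (-1))^2 = (x - (-3))^2 + (y - 0)^2
The x^2 and y^2 terms cancel: -12x + 2y = 9 - 10 = -1
Simplify: 12x - 2y = 1
Locus: Perpendicular bisector of the segment from (3, -1) to (-3, 0): the line 12x - 2y = 1


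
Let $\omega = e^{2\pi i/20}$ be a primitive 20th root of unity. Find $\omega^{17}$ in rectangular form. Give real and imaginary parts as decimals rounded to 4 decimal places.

ω^17 = e^(2πi·17/20) = e^(i·17π/10)
= cos(17π/10) + i sin(17π/10)
= 0.5878 - 0.8090i


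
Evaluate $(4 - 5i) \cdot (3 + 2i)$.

(a1*a2 - b1*b2) + (a1*b2 + b1*a2)i
= (12 - (-10)) + (8 + (-15))i
= 22 - 7i


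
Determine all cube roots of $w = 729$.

|w| = 729, arg(w) = 0°
Root modulus = 729^(1/3) = 9
Root arguments: θ_k = (0° + 360°k)/3 for k = 0, 1, ..., 2
Roots: 9, -9/2 + (9*sqrt(3)/2)i, -9/2 - (9*sqrt(3)/2)i


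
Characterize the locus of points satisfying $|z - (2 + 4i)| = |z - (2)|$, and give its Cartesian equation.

|z - z1| = |z - z2| means z is equidistant from z1 and z2,
i.e. the perpendicular bisector of the segment from (2, 4) to (2, 0) (midpoint (2, 2)).
With z = x + yi, square both sides:
(x - 2)^2 + (y - 4)^2 = (x - 2)^2 + (y - 0)^2
The x^2 and y^2 terms cancel: 0x + (-8)y = 4 - 20 = -16
Simplify: y = 2
Locus: Perpendicular bisector of the segment from (2, 4) to (2, 0): the line y = 2


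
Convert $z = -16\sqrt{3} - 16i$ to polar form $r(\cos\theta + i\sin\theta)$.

r = |z| = sqrt(a^2 + b^2) = sqrt((-16*sqrt(3))^2 + (-16)^2) = sqrt(768 + 256) = sqrt(1024) = 32
θ = arctan(b/a) = arctan(-16/-27.7128) (quadrant-adjusted) = 210°
z = 32(cos 210° + i sin 210°)


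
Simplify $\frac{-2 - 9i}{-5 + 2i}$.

Multiply numerator and denominator by conjugate (-5 - 2i):
= (-2 - 9i)(-5 - 2i) / ((-5)^2 + 2^2)
= (-8 + 49i) / 29
= -8/29 + (49/29)i


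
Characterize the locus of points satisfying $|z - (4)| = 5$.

|z - z0| = r describes a circle centered at z0 with radius r
Here z0 = 4 and r = 5
Locus: Circle centered at (4, 0) with radius 5


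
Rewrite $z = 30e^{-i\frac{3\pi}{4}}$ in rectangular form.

a = r cos θ = 30 * -sqrt(2)/2 = -15*sqrt(2)
b = r sin θ = 30 * -sqrt(2)/2 = -15*sqrt(2)
z = -15*sqrt(2) - 15*sqrt(2)i


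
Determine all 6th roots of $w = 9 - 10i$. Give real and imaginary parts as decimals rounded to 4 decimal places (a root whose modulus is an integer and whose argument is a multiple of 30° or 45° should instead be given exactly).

|w| = sqrt(181) ≈ 13.453624, arg(w) ≈ 311.987212°
Root modulus = sqrt(181)^(1/6) ≈ 1.542197
Root arguments: θ_k = (arg(w) + 360°k)/6 for k = 0, 1, ..., 5
Compute each root as (root modulus)(cos θ_k + i sin θ_k) using full-precision intermediates, then round to 4 decimal places.
Roots: 0.9495 + 1.2152i, -0.5777 + 1.4299i, -1.5272 + 0.2147i, -0.9495 - 1.2152i, 0.5777 - 1.4299i, 1.5272 - 0.2147i


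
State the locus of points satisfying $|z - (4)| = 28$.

|z - z0| = r describes a circle centered at z0 with radius r
Here z0 = 4 and r = 28
Locus: Circle centered at (4, 0) with radius 28


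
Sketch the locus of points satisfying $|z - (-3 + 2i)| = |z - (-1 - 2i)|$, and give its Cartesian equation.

|z - z1| = |z - z2| means z is equidistant from z1 and z2,
i.e. the perpendicular bisector of the segment from (-3, 2) to (-1, -2) (midpoint (-2, 0)).
With z = x + yi, square both sides:
(x - (-3))^2 + (y - 2)^2 = (x - (-1))^2 + (y - (-2))^2
The x^2 and y^2 terms cancel: 4x + (-8)y = 5 - 13 = -8
Simplify: x - 2y = -2
Locus: Perpendicular bisector of the segment from (-3, 2) to (-1, -2): the line x - 2y = -2


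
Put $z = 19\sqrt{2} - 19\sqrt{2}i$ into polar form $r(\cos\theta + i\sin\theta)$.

r = |z| = sqrt(a^2 + b^2) = sqrt((19*sqrt(2))^2 + (-19*sqrt(2))^2) = sqrt(722 + 722) = sqrt(1444) = 38
θ = arctan(b/a) = arctan(-26.8701/26.8701) (quadrant-adjusted) = 315°
z = 38(cos 315° + i sin 315°)


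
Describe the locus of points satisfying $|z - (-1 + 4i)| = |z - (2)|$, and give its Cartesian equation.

|z - z1| = |z - z2| means z is equidistant from z1 and z2,
i.e. the perpendicular bisector of the segment from (-1, 4) to (2, 0) (midpoint (1/2, 2)).
With z = x + yi, square both sides:
(x - (-1))^2 + (y - 4)^2 = (x - 2)^2 + (y - 0)^2
The x^2 and y^2 terms cancel: 6x + (-8)y = 4 - 17 = -13
Simplify: 6x - 8y = -13
Locus: Perpendicular bisector of the segment from (-1, 4) to (2, 0): the line 6x - 8y = -13


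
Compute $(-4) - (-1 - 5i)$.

(-4 - (-1)) + (0 - (-5))i = -3 + 5i


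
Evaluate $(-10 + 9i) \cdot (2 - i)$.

(a1*a2 - b1*b2) + (a1*b2 + b1*a2)i
= (-20 - (-9)) + (10 + 18)i
= -11 + 28i


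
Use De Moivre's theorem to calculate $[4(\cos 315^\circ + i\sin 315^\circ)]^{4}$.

By De Moivre: z^n = r^n(cos(nθ) + i sin(nθ))
= 4^4(cos(4*315°) + i sin(4*315°))
= 256(cos 180° + i sin 180°)
= -256


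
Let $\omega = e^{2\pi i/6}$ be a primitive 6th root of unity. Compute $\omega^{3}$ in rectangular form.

ω^3 = e^(2πi·3/6) = e^(i·1π)
= cos(1π) + i sin(1π)
= -1


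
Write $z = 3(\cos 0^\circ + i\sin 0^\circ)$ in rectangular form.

a = r cos θ = 3 * 1 = 3
b = r sin θ = 3 * 0 = 0
z = 3


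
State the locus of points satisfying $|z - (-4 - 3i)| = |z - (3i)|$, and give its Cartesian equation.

|z - z1| = |z - z2| means z is equidistant from z1 and z2,
i.e. the perpendicular bisector of the segment from (-4, -3) to (0, 3) (midpoint (-2, 0)).
With z = x + yi, square both sides:
(x - (-4))^2 + (y - (-3))^2 = (x - 0)^2 + (y - 3)^2
The x^2 and y^2 terms cancel: 8x + 12y = 9 - 25 = -16
Simplify: 2x + 3y = -4
Locus: Perpendicular bisector of the segment from (-4, -3) to (0, 3): the line 2x + 3y = -4


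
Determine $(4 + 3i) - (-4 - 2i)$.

(4 - (-4)) + (3 - (-2))i = 8 + 5i


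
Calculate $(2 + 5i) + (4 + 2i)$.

(2 + 4) + (5 + 2)i = 6 + 7i


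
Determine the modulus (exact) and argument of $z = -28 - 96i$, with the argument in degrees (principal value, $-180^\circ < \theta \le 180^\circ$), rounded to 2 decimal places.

|z| = sqrt((-28)^2 + (-96)^2) = 100
arg(z) = arctan(b/a) = arctan(-96/-28) (quadrant-adjusted) = -106.26°


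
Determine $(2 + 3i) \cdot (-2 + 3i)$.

(a1*a2 - b1*b2) + (a1*b2 + b1*a2)i
= (-4 - 9) + (6 + (-6))i
= -13


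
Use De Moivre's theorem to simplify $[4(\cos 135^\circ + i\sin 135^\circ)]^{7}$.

By De Moivre: z^n = r^n(cos(nθ) + i sin(nθ))
= 4^7(cos(7*135°) + i sin(7*135°))
= 16384(cos 225° + i sin 225°)
= -8192*sqrt(2) - 8192*sqrt(2)i


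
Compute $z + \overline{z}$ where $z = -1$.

z + conjugate(z) = (a + bi) + (a - bi) = 2a
= 2 * (-1) = -2


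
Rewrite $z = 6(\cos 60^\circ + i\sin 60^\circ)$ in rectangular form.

a = r cos θ = 6 * 1/2 = 3
b = r sin θ = 6 * sqrt(3)/2 = 3*sqrt(3)
z = 3 + 3*sqrt(3)i


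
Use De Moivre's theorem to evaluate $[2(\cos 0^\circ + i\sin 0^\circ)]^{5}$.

By De Moivre: z^n = r^n(cos(nθ) + i sin(nθ))
= 2^5(cos(5*0°) + i sin(5*0°))
= 32(cos 0° + i sin 0°)
= 32


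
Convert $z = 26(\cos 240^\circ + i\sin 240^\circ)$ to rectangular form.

a = r cos θ = 26 * -1/2 = -13
b = r sin θ = 26 * -sqrt(3)/2 = -13*sqrt(3)
z = -13 - 13*sqrt(3)i


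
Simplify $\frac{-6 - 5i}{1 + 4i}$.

Multiply numerator and denominator by conjugate (1 - 4i):
= (-6 - 5i)(1 - 4i) / (1^2 + 4^2)
= (-26 + 19i) / 17
= -26/17 + (19/17)i
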